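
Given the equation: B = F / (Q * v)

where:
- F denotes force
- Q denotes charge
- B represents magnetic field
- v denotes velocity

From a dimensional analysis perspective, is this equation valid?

Yes

F (force) has dimensions [L M T^-2].
Q (charge) has dimensions [I T].
B (magnetic field) has dimensions [I^-1 M T^-2].
v (velocity) has dimensions [L T^-1].

Left side: [I^-1 M T^-2]
Right side: [I^-1 M T^-2]

Both sides have the same dimensions, so the equation is dimensionally consistent.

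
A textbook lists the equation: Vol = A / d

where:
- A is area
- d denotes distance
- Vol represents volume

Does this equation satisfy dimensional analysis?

No

A (area) has dimensions [L^2].
d (distance) has dimensions [L].
Vol (volume) has dimensions [L^3].

Left side: [L^3]
Right side: [L]

The two sides have different dimensions, so the equation is NOT dimensionally consistent.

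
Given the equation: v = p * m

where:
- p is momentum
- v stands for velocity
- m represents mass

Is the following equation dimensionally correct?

No

p (momentum) has dimensions [L M T^-1].
v (velocity) has dimensions [L T^-1].
m (mass) has dimensions [M].

Left side: [L T^-1]
Right side: [L M^2 T^-1]

The two sides have different dimensions, so the equation is NOT dimensionally consistent.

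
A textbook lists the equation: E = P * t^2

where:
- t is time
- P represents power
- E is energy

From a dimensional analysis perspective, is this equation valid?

No

t (time) has dimensions [T].
P (power) has dimensions [L^2 M T^-3].
E (energy) has dimensions [L^2 M T^-2].

Left side: [L^2 M T^-2]
Right side: [L^2 M T^-1]

The two sides have different dimensions, so the equation is NOT dimensionally consistent.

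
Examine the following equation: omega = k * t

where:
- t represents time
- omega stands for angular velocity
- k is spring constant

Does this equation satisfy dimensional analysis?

No

t (time) has dimensions [T].
omega (angular velocity) has dimensions [T^-1].
k (spring constant) has dimensions [M T^-2].

Left side: [T^-1]
Right side: [M T^-1]

The two sides have different dimensions, so the equation is NOT dimensionally consistent.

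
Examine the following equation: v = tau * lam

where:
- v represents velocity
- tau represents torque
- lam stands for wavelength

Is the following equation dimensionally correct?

No

v (velocity) has dimensions [L T^-1].
tau (torque) has dimensions [L^2 M T^-2].
lam (wavelength) has dimensions [L].

Left side: [L T^-1]
Right side: [L^3 M T^-2]

The two sides have different dimensions, so the equation is NOT dimensionally consistent.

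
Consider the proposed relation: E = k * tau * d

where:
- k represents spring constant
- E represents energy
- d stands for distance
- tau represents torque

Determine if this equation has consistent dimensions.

No

k (spring constant) has dimensions [M T^-2].
E (energy) has dimensions [L^2 M T^-2].
d (distance) has dimensions [L].
tau (torque) has dimensions [L^2 M T^-2].

Left side: [L^2 M T^-2]
Right side: [L^3 M^2 T^-4]

The two sides have different dimensions, so the equation is NOT dimensionally consistent.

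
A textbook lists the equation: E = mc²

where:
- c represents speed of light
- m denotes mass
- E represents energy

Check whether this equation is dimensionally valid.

Yes

c (speed of light) has dimensions [L T^-1].
m (mass) has dimensions [M].
E (energy) has dimensions [L^2 M T^-2].

Left side: [L^2 M T^-2]
Right side: [L^2 M T^-2]

Both sides have the same dimensions, so the equation is dimensionally consistent.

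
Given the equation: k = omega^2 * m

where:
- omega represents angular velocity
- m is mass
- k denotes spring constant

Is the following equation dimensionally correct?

Yes

omega (angular velocity) has dimensions [T^-1].
m (mass) has dimensions [M].
k (spring constant) has dimensions [M T^-2].

Left side: [M T^-2]
Right side: [M T^-2]

Both sides have the same dimensions, so the equation is dimensionally consistent.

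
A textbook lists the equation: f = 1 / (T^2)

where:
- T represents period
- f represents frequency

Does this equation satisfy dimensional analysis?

No

T (period) has dimensions [T].
f (frequency) has dimensions [T^-1].

Left side: [T^-1]
Right side: [T^-2]

The two sides have different dimensions, so the equation is NOT dimensionally consistent.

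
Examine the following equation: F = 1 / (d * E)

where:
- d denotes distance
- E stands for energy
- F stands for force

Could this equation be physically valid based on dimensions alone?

No

d (distance) has dimensions [L].
E (energy) has dimensions [L^2 M T^-2].
F (force) has dimensions [L M T^-2].

Left side: [L M T^-2]
Right side: [L^-3 M^-1 T^2]

The two sides have different dimensions, so the equation is NOT dimensionally consistent.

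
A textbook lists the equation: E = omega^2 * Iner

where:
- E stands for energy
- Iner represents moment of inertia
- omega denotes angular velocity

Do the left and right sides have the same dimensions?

Yes

E (energy) has dimensions [L^2 M T^-2].
Iner (moment of inertia) has dimensions [L^2 M].
omega (angular velocity) has dimensions [T^-1].

Left side: [L^2 M T^-2]
Right side: [L^2 M T^-2]

Both sides have the same dimensions, so the equation is dimensionally consistent.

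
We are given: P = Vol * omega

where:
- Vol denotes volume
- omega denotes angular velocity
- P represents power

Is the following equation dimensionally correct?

No

Vol (volume) has dimensions [L^3].
omega (angular velocity) has dimensions [T^-1].
P (power) has dimensions [L^2 M T^-3].

Left side: [L^2 M T^-3]
Right side: [L^3 T^-1]

The two sides have different dimensions, so the equation is NOT dimensionally consistent.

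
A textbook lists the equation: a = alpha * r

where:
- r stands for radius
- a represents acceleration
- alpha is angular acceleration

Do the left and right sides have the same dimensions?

Yes

r (radius) has dimensions [L].
a (acceleration) has dimensions [L T^-2].
alpha (angular acceleration) has dimensions [T^-2].

Left side: [L T^-2]
Right side: [L T^-2]

Both sides have the same dimensions, so the equation is dimensionally consistent.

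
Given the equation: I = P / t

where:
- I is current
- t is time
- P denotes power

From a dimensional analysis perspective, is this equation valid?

No

I (current) has dimensions [I].
t (time) has dimensions [T].
P (power) has dimensions [L^2 M T^-3].

Left side: [I]
Right side: [L^2 M T^-4]

The two sides have different dimensions, so the equation is NOT dimensionally consistent.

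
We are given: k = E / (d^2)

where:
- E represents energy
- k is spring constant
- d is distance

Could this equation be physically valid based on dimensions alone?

Yes

E (energy) has dimensions [L^2 M T^-2].
k (spring constant) has dimensions [M T^-2].
d (distance) has dimensions [L].

Left side: [M T^-2]
Right side: [M T^-2]

Both sides have the same dimensions, so the equation is dimensionally consistent.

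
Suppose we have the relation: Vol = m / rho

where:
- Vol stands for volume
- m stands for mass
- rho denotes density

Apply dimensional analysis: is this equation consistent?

Yes

Vol (volume) has dimensions [L^3].
m (mass) has dimensions [M].
rho (density) has dimensions [L^-3 M].

Left side: [L^3]
Right side: [L^3]

Both sides have the same dimensions, so the equation is dimensionally consistent.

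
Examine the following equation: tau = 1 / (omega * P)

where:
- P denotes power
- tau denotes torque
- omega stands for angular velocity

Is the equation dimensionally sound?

No

P (power) has dimensions [L^2 M T^-3].
tau (torque) has dimensions [L^2 M T^-2].
omega (angular velocity) has dimensions [T^-1].

Left side: [L^2 M T^-2]
Right side: [L^-2 M^-1 T^4]

The two sides have different dimensions, so the equation is NOT dimensionally consistent.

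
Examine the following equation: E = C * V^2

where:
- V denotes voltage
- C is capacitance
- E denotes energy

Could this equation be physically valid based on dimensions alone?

Yes

V (voltage) has dimensions [I^-1 L^2 M T^-3].
C (capacitance) has dimensions [I^2 L^-2 M^-1 T^4].
E (energy) has dimensions [L^2 M T^-2].

Left side: [L^2 M T^-2]
Right side: [L^2 M T^-2]

Both sides have the same dimensions, so the equation is dimensionally consistent.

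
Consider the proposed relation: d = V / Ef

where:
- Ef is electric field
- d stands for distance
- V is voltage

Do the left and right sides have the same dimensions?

Yes

Ef (electric field) has dimensions [I^-1 L M T^-3].
d (distance) has dimensions [L].
V (voltage) has dimensions [I^-1 L^2 M T^-3].

Left side: [L]
Right side: [L]

Both sides have the same dimensions, so the equation is dimensionally consistent.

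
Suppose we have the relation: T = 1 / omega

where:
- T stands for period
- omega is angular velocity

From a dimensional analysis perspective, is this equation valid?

Yes

T (period) has dimensions [T].
omega (angular velocity) has dimensions [T^-1].

Left side: [T]
Right side: [T]

Both sides have the same dimensions, so the equation is dimensionally consistent.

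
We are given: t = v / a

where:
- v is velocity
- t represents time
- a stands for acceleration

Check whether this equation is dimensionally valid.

Yes

v (velocity) has dimensions [L T^-1].
t (time) has dimensions [T].
a (acceleration) has dimensions [L T^-2].

Left side: [T]
Right side: [T]

Both sides have the same dimensions, so the equation is dimensionally consistent.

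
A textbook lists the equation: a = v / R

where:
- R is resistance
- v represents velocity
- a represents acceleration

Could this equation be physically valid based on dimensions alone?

No

R (resistance) has dimensions [I^-2 L^2 M T^-3].
v (velocity) has dimensions [L T^-1].
a (acceleration) has dimensions [L T^-2].

Left side: [L T^-2]
Right side: [I^2 L^-1 M^-1 T^2]

The two sides have different dimensions, so the equation is NOT dimensionally consistent.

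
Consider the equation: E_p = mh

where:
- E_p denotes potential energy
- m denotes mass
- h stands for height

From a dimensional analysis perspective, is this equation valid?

No

E_p (potential energy) has dimensions [L^2 M T^-2].
m (mass) has dimensions [M].
h (height) has dimensions [L].

Left side: [L^2 M T^-2]
Right side: [L M]

The two sides have different dimensions, so the equation is NOT dimensionally consistent.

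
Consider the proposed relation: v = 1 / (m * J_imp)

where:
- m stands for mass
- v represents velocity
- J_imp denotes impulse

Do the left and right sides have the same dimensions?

No

m (mass) has dimensions [M].
v (velocity) has dimensions [L T^-1].
J_imp (impulse) has dimensions [L M T^-1].

Left side: [L T^-1]
Right side: [L^-1 M^-2 T]

The two sides have different dimensions, so the equation is NOT dimensionally consistent.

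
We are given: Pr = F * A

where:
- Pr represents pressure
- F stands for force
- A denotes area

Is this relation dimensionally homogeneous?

No

Pr (pressure) has dimensions [L^-1 M T^-2].
F (force) has dimensions [L M T^-2].
A (area) has dimensions [L^2].

Left side: [L^-1 M T^-2]
Right side: [L^3 M T^-2]

The two sides have different dimensions, so the equation is NOT dimensionally consistent.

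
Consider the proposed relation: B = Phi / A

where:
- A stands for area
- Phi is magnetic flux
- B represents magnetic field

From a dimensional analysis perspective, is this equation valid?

Yes

A (area) has dimensions [L^2].
Phi (magnetic flux) has dimensions [I^-1 L^2 M T^-2].
B (magnetic field) has dimensions [I^-1 M T^-2].

Left side: [I^-1 M T^-2]
Right side: [I^-1 M T^-2]

Both sides have the same dimensions, so the equation is dimensionally consistent.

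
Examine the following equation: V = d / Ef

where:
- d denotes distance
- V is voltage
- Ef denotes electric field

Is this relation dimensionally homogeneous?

No

d (distance) has dimensions [L].
V (voltage) has dimensions [I^-1 L^2 M T^-3].
Ef (electric field) has dimensions [I^-1 L M T^-3].

Left side: [I^-1 L^2 M T^-3]
Right side: [I M^-1 T^3]

The two sides have different dimensions, so the equation is NOT dimensionally consistent.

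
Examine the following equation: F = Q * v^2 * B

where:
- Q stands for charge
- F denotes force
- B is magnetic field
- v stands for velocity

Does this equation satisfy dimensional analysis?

No

Q (charge) has dimensions [I T].
F (force) has dimensions [L M T^-2].
B (magnetic field) has dimensions [I^-1 M T^-2].
v (velocity) has dimensions [L T^-1].

Left side: [L M T^-2]
Right side: [L^2 M T^-3]

The two sides have different dimensions, so the equation is NOT dimensionally consistent.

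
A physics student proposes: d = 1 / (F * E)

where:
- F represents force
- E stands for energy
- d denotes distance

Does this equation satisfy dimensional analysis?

No

F (force) has dimensions [L M T^-2].
E (energy) has dimensions [L^2 M T^-2].
d (distance) has dimensions [L].

Left side: [L]
Right side: [L^-3 M^-2 T^4]

The two sides have different dimensions, so the equation is NOT dimensionally consistent.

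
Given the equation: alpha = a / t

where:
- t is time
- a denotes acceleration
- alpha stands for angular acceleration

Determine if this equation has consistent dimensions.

No

t (time) has dimensions [T].
a (acceleration) has dimensions [L T^-2].
alpha (angular acceleration) has dimensions [T^-2].

Left side: [T^-2]
Right side: [L T^-3]

The two sides have different dimensions, so the equation is NOT dimensionally consistent.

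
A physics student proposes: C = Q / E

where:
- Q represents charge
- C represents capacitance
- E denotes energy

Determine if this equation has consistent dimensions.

No

Q (charge) has dimensions [I T].
C (capacitance) has dimensions [I^2 L^-2 M^-1 T^4].
E (energy) has dimensions [L^2 M T^-2].

Left side: [I^2 L^-2 M^-1 T^4]
Right side: [I L^-2 M^-1 T^3]

The two sides have different dimensions, so the equation is NOT dimensionally consistent.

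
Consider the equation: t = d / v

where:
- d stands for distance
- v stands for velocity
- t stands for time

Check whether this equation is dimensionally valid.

Yes

d (distance) has dimensions [L].
v (velocity) has dimensions [L T^-1].
t (time) has dimensions [T].

Left side: [T]
Right side: [T]

Both sides have the same dimensions, so the equation is dimensionally consistent.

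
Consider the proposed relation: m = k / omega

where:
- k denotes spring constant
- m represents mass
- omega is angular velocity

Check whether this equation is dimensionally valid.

No

k (spring constant) has dimensions [M T^-2].
m (mass) has dimensions [M].
omega (angular velocity) has dimensions [T^-1].

Left side: [M]
Right side: [M T^-1]

The two sides have different dimensions, so the equation is NOT dimensionally consistent.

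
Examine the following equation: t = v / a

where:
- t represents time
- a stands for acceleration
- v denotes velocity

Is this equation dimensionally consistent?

Yes

t (time) has dimensions [T].
a (acceleration) has dimensions [L T^-2].
v (velocity) has dimensions [L T^-1].

Left side: [T]
Right side: [T]

Both sides have the same dimensions, so the equation is dimensionally consistent.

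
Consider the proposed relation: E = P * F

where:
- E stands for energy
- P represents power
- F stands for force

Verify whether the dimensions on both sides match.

No

E (energy) has dimensions [L^2 M T^-2].
P (power) has dimensions [L^2 M T^-3].
F (force) has dimensions [L M T^-2].

Left side: [L^2 M T^-2]
Right side: [L^3 M^2 T^-5]

The two sides have different dimensions, so the equation is NOT dimensionally consistent.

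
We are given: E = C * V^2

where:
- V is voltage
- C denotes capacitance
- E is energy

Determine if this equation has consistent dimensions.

Yes

V (voltage) has dimensions [I^-1 L^2 M T^-3].
C (capacitance) has dimensions [I^2 L^-2 M^-1 T^4].
E (energy) has dimensions [L^2 M T^-2].

Left side: [L^2 M T^-2]
Right side: [L^2 M T^-2]

Both sides have the same dimensions, so the equation is dimensionally consistent.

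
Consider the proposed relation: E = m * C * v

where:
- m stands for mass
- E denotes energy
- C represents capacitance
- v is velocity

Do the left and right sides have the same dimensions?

No

m (mass) has dimensions [M].
E (energy) has dimensions [L^2 M T^-2].
C (capacitance) has dimensions [I^2 L^-2 M^-1 T^4].
v (velocity) has dimensions [L T^-1].

Left side: [L^2 M T^-2]
Right side: [I^2 L^-1 T^3]

The two sides have different dimensions, so the equation is NOT dimensionally consistent.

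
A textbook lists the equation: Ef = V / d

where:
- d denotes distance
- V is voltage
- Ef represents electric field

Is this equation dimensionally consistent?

Yes

d (distance) has dimensions [L].
V (voltage) has dimensions [I^-1 L^2 M T^-3].
Ef (electric field) has dimensions [I^-1 L M T^-3].

Left side: [I^-1 L M T^-3]
Right side: [I^-1 L M T^-3]

Both sides have the same dimensions, so the equation is dimensionally consistent.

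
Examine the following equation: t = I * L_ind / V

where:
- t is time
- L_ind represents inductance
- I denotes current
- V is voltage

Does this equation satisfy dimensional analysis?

Yes

t (time) has dimensions [T].
L_ind (inductance) has dimensions [I^-2 L^2 M T^-2].
I (current) has dimensions [I].
V (voltage) has dimensions [I^-1 L^2 M T^-3].

Left side: [T]
Right side: [T]

Both sides have the same dimensions, so the equation is dimensionally consistent.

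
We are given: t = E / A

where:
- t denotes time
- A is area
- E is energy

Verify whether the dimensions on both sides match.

No

t (time) has dimensions [T].
A (area) has dimensions [L^2].
E (energy) has dimensions [L^2 M T^-2].

Left side: [T]
Right side: [M T^-2]

The two sides have different dimensions, so the equation is NOT dimensionally consistent.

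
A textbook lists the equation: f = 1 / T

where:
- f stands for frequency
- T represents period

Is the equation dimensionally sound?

Yes

f (frequency) has dimensions [T^-1].
T (period) has dimensions [T].

Left side: [T^-1]
Right side: [T^-1]

Both sides have the same dimensions, so the equation is dimensionally consistent.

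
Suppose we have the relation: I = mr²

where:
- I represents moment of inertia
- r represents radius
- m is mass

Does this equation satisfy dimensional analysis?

Yes

I (moment of inertia) has dimensions [L^2 M].
r (radius) has dimensions [L].
m (mass) has dimensions [M].

Left side: [L^2 M]
Right side: [L^2 M]

Both sides have the same dimensions, so the equation is dimensionally consistent.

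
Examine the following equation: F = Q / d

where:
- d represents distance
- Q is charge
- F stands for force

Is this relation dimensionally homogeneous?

No

d (distance) has dimensions [L].
Q (charge) has dimensions [I T].
F (force) has dimensions [L M T^-2].

Left side: [L M T^-2]
Right side: [I L^-1 T]

The two sides have different dimensions, so the equation is NOT dimensionally consistent.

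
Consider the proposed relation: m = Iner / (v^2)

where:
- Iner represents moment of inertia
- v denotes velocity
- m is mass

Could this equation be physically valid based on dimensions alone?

No

Iner (moment of inertia) has dimensions [L^2 M].
v (velocity) has dimensions [L T^-1].
m (mass) has dimensions [M].

Left side: [M]
Right side: [M T^2]

The two sides have different dimensions, so the equation is NOT dimensionally consistent.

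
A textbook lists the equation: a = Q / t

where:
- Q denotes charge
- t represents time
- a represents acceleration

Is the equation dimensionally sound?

No

Q (charge) has dimensions [I T].
t (time) has dimensions [T].
a (acceleration) has dimensions [L T^-2].

Left side: [L T^-2]
Right side: [I]

The two sides have different dimensions, so the equation is NOT dimensionally consistent.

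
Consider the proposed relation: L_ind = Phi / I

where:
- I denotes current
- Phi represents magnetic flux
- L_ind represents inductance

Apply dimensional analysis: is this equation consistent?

Yes

I (current) has dimensions [I].
Phi (magnetic flux) has dimensions [I^-1 L^2 M T^-2].
L_ind (inductance) has dimensions [I^-2 L^2 M T^-2].

Left side: [I^-2 L^2 M T^-2]
Right side: [I^-2 L^2 M T^-2]

Both sides have the same dimensions, so the equation is dimensionally consistent.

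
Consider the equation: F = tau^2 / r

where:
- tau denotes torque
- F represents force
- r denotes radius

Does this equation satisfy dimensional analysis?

No

tau (torque) has dimensions [L^2 M T^-2].
F (force) has dimensions [L M T^-2].
r (radius) has dimensions [L].

Left side: [L M T^-2]
Right side: [L^3 M^2 T^-4]

The two sides have different dimensions, so the equation is NOT dimensionally consistent.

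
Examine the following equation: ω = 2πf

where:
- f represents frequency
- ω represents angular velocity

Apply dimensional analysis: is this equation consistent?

Yes

f (frequency) has dimensions [T^-1].
ω (angular velocity) has dimensions [T^-1].

Left side: [T^-1]
Right side: [T^-1]

Both sides have the same dimensions, so the equation is dimensionally consistent.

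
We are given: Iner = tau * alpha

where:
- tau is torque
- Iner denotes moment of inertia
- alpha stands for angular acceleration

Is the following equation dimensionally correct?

No

tau (torque) has dimensions [L^2 M T^-2].
Iner (moment of inertia) has dimensions [L^2 M].
alpha (angular acceleration) has dimensions [T^-2].

Left side: [L^2 M]
Right side: [L^2 M T^-4]

The two sides have different dimensions, so the equation is NOT dimensionally consistent.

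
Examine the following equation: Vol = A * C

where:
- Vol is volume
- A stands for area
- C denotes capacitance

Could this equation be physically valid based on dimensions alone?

No

Vol (volume) has dimensions [L^3].
A (area) has dimensions [L^2].
C (capacitance) has dimensions [I^2 L^-2 M^-1 T^4].

Left side: [L^3]
Right side: [I^2 M^-1 T^4]

The two sides have different dimensions, so the equation is NOT dimensionally consistent.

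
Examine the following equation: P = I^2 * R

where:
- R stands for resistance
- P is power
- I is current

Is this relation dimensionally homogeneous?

Yes

R (resistance) has dimensions [I^-2 L^2 M T^-3].
P (power) has dimensions [L^2 M T^-3].
I (current) has dimensions [I].

Left side: [L^2 M T^-3]
Right side: [L^2 M T^-3]

Both sides have the same dimensions, so the equation is dimensionally consistent.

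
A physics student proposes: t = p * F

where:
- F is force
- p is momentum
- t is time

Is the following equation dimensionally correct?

No

F (force) has dimensions [L M T^-2].
p (momentum) has dimensions [L M T^-1].
t (time) has dimensions [T].

Left side: [T]
Right side: [L^2 M^2 T^-3]

The two sides have different dimensions, so the equation is NOT dimensionally consistent.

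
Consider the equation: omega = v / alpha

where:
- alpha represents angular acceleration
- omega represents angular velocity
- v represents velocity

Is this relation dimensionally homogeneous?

No

alpha (angular acceleration) has dimensions [T^-2].
omega (angular velocity) has dimensions [T^-1].
v (velocity) has dimensions [L T^-1].

Left side: [T^-1]
Right side: [L T]

The two sides have different dimensions, so the equation is NOT dimensionally consistent.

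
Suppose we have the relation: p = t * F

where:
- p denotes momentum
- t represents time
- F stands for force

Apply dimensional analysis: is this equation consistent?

Yes

p (momentum) has dimensions [L M T^-1].
t (time) has dimensions [T].
F (force) has dimensions [L M T^-2].

Left side: [L M T^-1]
Right side: [L M T^-1]

Both sides have the same dimensions, so the equation is dimensionally consistent.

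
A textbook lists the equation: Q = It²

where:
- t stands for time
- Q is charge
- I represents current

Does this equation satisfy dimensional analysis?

No

t (time) has dimensions [T].
Q (charge) has dimensions [I T].
I (current) has dimensions [I].

Left side: [I T]
Right side: [I T^2]

The two sides have different dimensions, so the equation is NOT dimensionally consistent.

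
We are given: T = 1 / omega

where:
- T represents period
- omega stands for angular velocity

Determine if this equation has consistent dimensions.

Yes

T (period) has dimensions [T].
omega (angular velocity) has dimensions [T^-1].

Left side: [T]
Right side: [T]

Both sides have the same dimensions, so the equation is dimensionally consistent.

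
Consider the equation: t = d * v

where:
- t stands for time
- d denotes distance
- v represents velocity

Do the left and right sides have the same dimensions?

No

t (time) has dimensions [T].
d (distance) has dimensions [L].
v (velocity) has dimensions [L T^-1].

Left side: [T]
Right side: [L^2 T^-1]

The two sides have different dimensions, so the equation is NOT dimensionally consistent.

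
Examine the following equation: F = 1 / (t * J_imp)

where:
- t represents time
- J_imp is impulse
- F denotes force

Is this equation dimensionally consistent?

No

t (time) has dimensions [T].
J_imp (impulse) has dimensions [L M T^-1].
F (force) has dimensions [L M T^-2].

Left side: [L M T^-2]
Right side: [L^-1 M^-1]

The two sides have different dimensions, so the equation is NOT dimensionally consistent.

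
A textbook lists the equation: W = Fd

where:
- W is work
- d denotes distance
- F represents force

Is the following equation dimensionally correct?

Yes

W (work) has dimensions [L^2 M T^-2].
d (distance) has dimensions [L].
F (force) has dimensions [L M T^-2].

Left side: [L^2 M T^-2]
Right side: [L^2 M T^-2]

Both sides have the same dimensions, so the equation is dimensionally consistent.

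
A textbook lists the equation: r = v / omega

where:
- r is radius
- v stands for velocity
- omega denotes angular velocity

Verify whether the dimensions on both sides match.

Yes

r (radius) has dimensions [L].
v (velocity) has dimensions [L T^-1].
omega (angular velocity) has dimensions [T^-1].

Left side: [L]
Right side: [L]

Both sides have the same dimensions, so the equation is dimensionally consistent.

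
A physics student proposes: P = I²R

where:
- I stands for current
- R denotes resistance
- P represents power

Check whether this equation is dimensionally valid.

Yes

I (current) has dimensions [I].
R (resistance) has dimensions [I^-2 L^2 M T^-3].
P (power) has dimensions [L^2 M T^-3].

Left side: [L^2 M T^-3]
Right side: [L^2 M T^-3]

Both sides have the same dimensions, so the equation is dimensionally consistent.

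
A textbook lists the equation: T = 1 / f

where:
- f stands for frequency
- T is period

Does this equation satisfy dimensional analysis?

Yes

f (frequency) has dimensions [T^-1].
T (period) has dimensions [T].

Left side: [T]
Right side: [T]

Both sides have the same dimensions, so the equation is dimensionally consistent.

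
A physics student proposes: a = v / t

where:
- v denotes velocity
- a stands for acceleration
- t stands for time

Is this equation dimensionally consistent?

Yes

v (velocity) has dimensions [L T^-1].
a (acceleration) has dimensions [L T^-2].
t (time) has dimensions [T].

Left side: [L T^-2]
Right side: [L T^-2]

Both sides have the same dimensions, so the equation is dimensionally consistent.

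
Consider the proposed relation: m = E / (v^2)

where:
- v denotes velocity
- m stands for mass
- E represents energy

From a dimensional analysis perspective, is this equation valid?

Yes

v (velocity) has dimensions [L T^-1].
m (mass) has dimensions [M].
E (energy) has dimensions [L^2 M T^-2].

Left side: [M]
Right side: [M]

Both sides have the same dimensions, so the equation is dimensionally consistent.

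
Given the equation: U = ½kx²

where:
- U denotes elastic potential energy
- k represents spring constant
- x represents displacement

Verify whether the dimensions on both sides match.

Yes

U (elastic potential energy) has dimensions [L^2 M T^-2].
k (spring constant) has dimensions [M T^-2].
x (displacement) has dimensions [L].

Left side: [L^2 M T^-2]
Right side: [L^2 M T^-2]

Both sides have the same dimensions, so the equation is dimensionally consistent.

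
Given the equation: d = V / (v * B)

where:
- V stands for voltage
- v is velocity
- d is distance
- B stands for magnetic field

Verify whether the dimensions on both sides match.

Yes

V (voltage) has dimensions [I^-1 L^2 M T^-3].
v (velocity) has dimensions [L T^-1].
d (distance) has dimensions [L].
B (magnetic field) has dimensions [I^-1 M T^-2].

Left side: [L]
Right side: [L]

Both sides have the same dimensions, so the equation is dimensionally consistent.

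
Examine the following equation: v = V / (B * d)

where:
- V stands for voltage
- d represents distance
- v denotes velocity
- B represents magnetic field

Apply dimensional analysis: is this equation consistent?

Yes

V (voltage) has dimensions [I^-1 L^2 M T^-3].
d (distance) has dimensions [L].
v (velocity) has dimensions [L T^-1].
B (magnetic field) has dimensions [I^-1 M T^-2].

Left side: [L T^-1]
Right side: [L T^-1]

Both sides have the same dimensions, so the equation is dimensionally consistent.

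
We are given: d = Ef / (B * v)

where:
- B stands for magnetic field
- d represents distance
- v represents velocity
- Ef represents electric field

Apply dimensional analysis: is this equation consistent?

No

B (magnetic field) has dimensions [I^-1 M T^-2].
d (distance) has dimensions [L].
v (velocity) has dimensions [L T^-1].
Ef (electric field) has dimensions [I^-1 L M T^-3].

Left side: [L]
Right side: [dimensionless]

The two sides have different dimensions, so the equation is NOT dimensionally consistent.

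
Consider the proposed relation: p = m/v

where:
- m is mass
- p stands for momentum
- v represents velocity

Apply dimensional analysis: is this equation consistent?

No

m (mass) has dimensions [M].
p (momentum) has dimensions [L M T^-1].
v (velocity) has dimensions [L T^-1].

Left side: [L M T^-1]
Right side: [L^-1 M T]

The two sides have different dimensions, so the equation is NOT dimensionally consistent.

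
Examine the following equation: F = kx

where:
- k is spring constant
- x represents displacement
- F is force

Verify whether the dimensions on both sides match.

Yes

k (spring constant) has dimensions [M T^-2].
x (displacement) has dimensions [L].
F (force) has dimensions [L M T^-2].

Left side: [L M T^-2]
Right side: [L M T^-2]

Both sides have the same dimensions, so the equation is dimensionally consistent.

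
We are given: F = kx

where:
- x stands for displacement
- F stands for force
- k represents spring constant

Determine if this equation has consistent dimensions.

Yes

x (displacement) has dimensions [L].
F (force) has dimensions [L M T^-2].
k (spring constant) has dimensions [M T^-2].

Left side: [L M T^-2]
Right side: [L M T^-2]

Both sides have the same dimensions, so the equation is dimensionally consistent.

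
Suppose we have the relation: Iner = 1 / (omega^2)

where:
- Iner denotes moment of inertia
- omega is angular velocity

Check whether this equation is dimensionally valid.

No

Iner (moment of inertia) has dimensions [L^2 M].
omega (angular velocity) has dimensions [T^-1].

Left side: [L^2 M]
Right side: [T^2]

The two sides have different dimensions, so the equation is NOT dimensionally consistent.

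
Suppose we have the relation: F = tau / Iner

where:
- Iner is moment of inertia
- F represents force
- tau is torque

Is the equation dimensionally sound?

No

Iner (moment of inertia) has dimensions [L^2 M].
F (force) has dimensions [L M T^-2].
tau (torque) has dimensions [L^2 M T^-2].

Left side: [L M T^-2]
Right side: [T^-2]

The two sides have different dimensions, so the equation is NOT dimensionally consistent.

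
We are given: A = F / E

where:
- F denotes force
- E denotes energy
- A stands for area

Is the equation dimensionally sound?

No

F (force) has dimensions [L M T^-2].
E (energy) has dimensions [L^2 M T^-2].
A (area) has dimensions [L^2].

Left side: [L^2]
Right side: [L^-1]

The two sides have different dimensions, so the equation is NOT dimensionally consistent.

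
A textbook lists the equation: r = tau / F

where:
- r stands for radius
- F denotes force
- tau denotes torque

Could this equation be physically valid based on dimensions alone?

Yes

r (radius) has dimensions [L].
F (force) has dimensions [L M T^-2].
tau (torque) has dimensions [L^2 M T^-2].

Left side: [L]
Right side: [L]

Both sides have the same dimensions, so the equation is dimensionally consistent.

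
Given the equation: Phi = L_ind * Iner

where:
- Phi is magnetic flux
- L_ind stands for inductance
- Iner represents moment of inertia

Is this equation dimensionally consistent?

No

Phi (magnetic flux) has dimensions [I^-1 L^2 M T^-2].
L_ind (inductance) has dimensions [I^-2 L^2 M T^-2].
Iner (moment of inertia) has dimensions [L^2 M].

Left side: [I^-1 L^2 M T^-2]
Right side: [I^-2 L^4 M^2 T^-2]

The two sides have different dimensions, so the equation is NOT dimensionally consistent.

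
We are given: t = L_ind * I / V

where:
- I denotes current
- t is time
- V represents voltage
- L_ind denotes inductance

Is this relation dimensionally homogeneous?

Yes

I (current) has dimensions [I].
t (time) has dimensions [T].
V (voltage) has dimensions [I^-1 L^2 M T^-3].
L_ind (inductance) has dimensions [I^-2 L^2 M T^-2].

Left side: [T]
Right side: [T]

Both sides have the same dimensions, so the equation is dimensionally consistent.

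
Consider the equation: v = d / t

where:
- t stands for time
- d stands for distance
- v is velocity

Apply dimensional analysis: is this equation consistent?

Yes

t (time) has dimensions [T].
d (distance) has dimensions [L].
v (velocity) has dimensions [L T^-1].

Left side: [L T^-1]
Right side: [L T^-1]

Both sides have the same dimensions, so the equation is dimensionally consistent.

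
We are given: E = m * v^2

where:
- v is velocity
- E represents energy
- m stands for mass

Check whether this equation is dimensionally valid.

Yes

v (velocity) has dimensions [L T^-1].
E (energy) has dimensions [L^2 M T^-2].
m (mass) has dimensions [M].

Left side: [L^2 M T^-2]
Right side: [L^2 M T^-2]

Both sides have the same dimensions, so the equation is dimensionally consistent.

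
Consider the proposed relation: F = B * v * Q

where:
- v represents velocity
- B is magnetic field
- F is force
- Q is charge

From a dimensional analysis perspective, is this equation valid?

Yes

v (velocity) has dimensions [L T^-1].
B (magnetic field) has dimensions [I^-1 M T^-2].
F (force) has dimensions [L M T^-2].
Q (charge) has dimensions [I T].

Left side: [L M T^-2]
Right side: [L M T^-2]

Both sides have the same dimensions, so the equation is dimensionally consistent.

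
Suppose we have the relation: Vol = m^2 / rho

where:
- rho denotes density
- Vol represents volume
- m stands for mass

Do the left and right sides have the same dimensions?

No

rho (density) has dimensions [L^-3 M].
Vol (volume) has dimensions [L^3].
m (mass) has dimensions [M].

Left side: [L^3]
Right side: [L^3 M]

The two sides have different dimensions, so the equation is NOT dimensionally consistent.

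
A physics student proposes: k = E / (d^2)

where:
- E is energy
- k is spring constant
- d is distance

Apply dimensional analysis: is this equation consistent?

Yes

E (energy) has dimensions [L^2 M T^-2].
k (spring constant) has dimensions [M T^-2].
d (distance) has dimensions [L].

Left side: [M T^-2]
Right side: [M T^-2]

Both sides have the same dimensions, so the equation is dimensionally consistent.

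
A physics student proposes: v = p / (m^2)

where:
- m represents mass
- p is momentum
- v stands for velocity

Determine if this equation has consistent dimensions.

No

m (mass) has dimensions [M].
p (momentum) has dimensions [L M T^-1].
v (velocity) has dimensions [L T^-1].

Left side: [L T^-1]
Right side: [L M^-1 T^-1]

The two sides have different dimensions, so the equation is NOT dimensionally consistent.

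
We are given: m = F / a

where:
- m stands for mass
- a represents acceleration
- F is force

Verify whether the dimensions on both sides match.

Yes

m (mass) has dimensions [M].
a (acceleration) has dimensions [L T^-2].
F (force) has dimensions [L M T^-2].

Left side: [M]
Right side: [M]

Both sides have the same dimensions, so the equation is dimensionally consistent.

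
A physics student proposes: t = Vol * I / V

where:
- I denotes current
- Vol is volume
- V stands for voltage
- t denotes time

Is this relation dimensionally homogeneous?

No

I (current) has dimensions [I].
Vol (volume) has dimensions [L^3].
V (voltage) has dimensions [I^-1 L^2 M T^-3].
t (time) has dimensions [T].

Left side: [T]
Right side: [I^2 L M^-1 T^3]

The two sides have different dimensions, so the equation is NOT dimensionally consistent.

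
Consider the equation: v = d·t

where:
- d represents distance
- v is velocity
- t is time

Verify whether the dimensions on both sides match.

No

d (distance) has dimensions [L].
v (velocity) has dimensions [L T^-1].
t (time) has dimensions [T].

Left side: [L T^-1]
Right side: [L T]

The two sides have different dimensions, so the equation is NOT dimensionally consistent.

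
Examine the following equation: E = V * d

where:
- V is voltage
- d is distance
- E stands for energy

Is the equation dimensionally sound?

No

V (voltage) has dimensions [I^-1 L^2 M T^-3].
d (distance) has dimensions [L].
E (energy) has dimensions [L^2 M T^-2].

Left side: [L^2 M T^-2]
Right side: [I^-1 L^3 M T^-3]

The two sides have different dimensions, so the equation is NOT dimensionally consistent.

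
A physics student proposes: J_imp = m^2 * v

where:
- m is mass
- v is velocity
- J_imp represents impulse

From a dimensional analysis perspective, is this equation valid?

No

m (mass) has dimensions [M].
v (velocity) has dimensions [L T^-1].
J_imp (impulse) has dimensions [L M T^-1].

Left side: [L M T^-1]
Right side: [L M^2 T^-1]

The two sides have different dimensions, so the equation is NOT dimensionally consistent.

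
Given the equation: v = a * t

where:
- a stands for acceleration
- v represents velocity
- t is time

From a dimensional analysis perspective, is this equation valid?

Yes

a (acceleration) has dimensions [L T^-2].
v (velocity) has dimensions [L T^-1].
t (time) has dimensions [T].

Left side: [L T^-1]
Right side: [L T^-1]

Both sides have the same dimensions, so the equation is dimensionally consistent.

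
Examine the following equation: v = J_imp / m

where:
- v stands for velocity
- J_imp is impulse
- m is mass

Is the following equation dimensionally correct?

Yes

v (velocity) has dimensions [L T^-1].
J_imp (impulse) has dimensions [L M T^-1].
m (mass) has dimensions [M].

Left side: [L T^-1]
Right side: [L T^-1]

Both sides have the same dimensions, so the equation is dimensionally consistent.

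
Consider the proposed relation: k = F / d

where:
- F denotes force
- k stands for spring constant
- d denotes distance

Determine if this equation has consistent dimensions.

Yes

F (force) has dimensions [L M T^-2].
k (spring constant) has dimensions [M T^-2].
d (distance) has dimensions [L].

Left side: [M T^-2]
Right side: [M T^-2]

Both sides have the same dimensions, so the equation is dimensionally consistent.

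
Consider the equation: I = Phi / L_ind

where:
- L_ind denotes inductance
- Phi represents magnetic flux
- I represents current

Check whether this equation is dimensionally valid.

Yes

L_ind (inductance) has dimensions [I^-2 L^2 M T^-2].
Phi (magnetic flux) has dimensions [I^-1 L^2 M T^-2].
I (current) has dimensions [I].

Left side: [I]
Right side: [I]

Both sides have the same dimensions, so the equation is dimensionally consistent.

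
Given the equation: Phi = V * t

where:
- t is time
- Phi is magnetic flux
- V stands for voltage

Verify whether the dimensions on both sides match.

Yes

t (time) has dimensions [T].
Phi (magnetic flux) has dimensions [I^-1 L^2 M T^-2].
V (voltage) has dimensions [I^-1 L^2 M T^-3].

Left side: [I^-1 L^2 M T^-2]
Right side: [I^-1 L^2 M T^-2]

Both sides have the same dimensions, so the equation is dimensionally consistent.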